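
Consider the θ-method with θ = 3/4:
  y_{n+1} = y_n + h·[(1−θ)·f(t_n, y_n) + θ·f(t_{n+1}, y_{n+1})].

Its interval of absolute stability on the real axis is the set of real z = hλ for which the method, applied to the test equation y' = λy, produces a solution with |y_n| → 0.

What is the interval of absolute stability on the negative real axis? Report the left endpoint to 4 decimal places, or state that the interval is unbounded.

interval (−∞, 0).

Set f=λy, z=hλ:
  y_{n+1} = y_n + z·[1/4·y_n + 3/4·y_{n+1}] ⇒ (1 − 3/4z)y_{n+1} = (1 + 1/4z)y_n
  Hence R(z) = (1 + 1/4z)/(1 − 3/4z).

Find x<0 with |R(x)|<1.
x=-1.56: |R|=0.2811
x=-2: |R|=0.2000
x=-10: |R|=0.1765
x=-100: |R|=0.3158
θ=3/4≥1/2 ⇒ |1+1/4x|<|1−3/4x| ∀x<0 ⇒ interval (−∞,0).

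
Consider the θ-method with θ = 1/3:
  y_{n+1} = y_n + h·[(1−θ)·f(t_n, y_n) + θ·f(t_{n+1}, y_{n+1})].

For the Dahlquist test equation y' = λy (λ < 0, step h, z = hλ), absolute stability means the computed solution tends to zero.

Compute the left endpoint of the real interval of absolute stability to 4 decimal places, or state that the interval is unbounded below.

Test eqn y'=λy, z=hλ:
  y_{n+1} = y_n + z·[2/3·y_n + 1/3·y_{n+1}] ⇒ (1 − 1/3z)y_{n+1} = (1 + 2/3z)y_n
  R(z) = (1 + 2/3z)/(1 − 1/3z).

Find x<0 with |R(x)|<1.
x=-1.03: |R|=0.2333
R=−1: 1+2/3x = −1+1/3x ⇒ -1/3x=2 ⇒ x=2/(-1/3)=-6.0000
Confirm numerically:
  x=-4.859: |R|=0.85482 <1
  x=-3.914: |R|=0.69829 <1
  x=-3.904: |R|=0.69641 <1
  x=-3.580: |R|=0.63222 <1
  x=-6.594: |R|=1.06191 >1
  x=-6.215: |R|=1.02333 >1
So |R|<1 on (-6.0000, 0).

z* = -6.0000.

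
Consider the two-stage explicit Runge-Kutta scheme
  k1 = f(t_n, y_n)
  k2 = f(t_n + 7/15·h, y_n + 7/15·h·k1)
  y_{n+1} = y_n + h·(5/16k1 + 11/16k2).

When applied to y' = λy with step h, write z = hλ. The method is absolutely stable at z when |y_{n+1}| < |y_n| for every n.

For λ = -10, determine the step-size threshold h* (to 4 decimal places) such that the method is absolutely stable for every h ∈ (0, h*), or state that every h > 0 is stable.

On y'=λy, z=hλ:
  k1=λy_n ⇒ h·k1=z·y_n;  k2=λ(1+7/15z)y_n ⇒ h·k2=z(1+7/15z)y_n
  y_{n+1}/y_n = 1 + 5/16z + 11/16z(1+7/15z) = 1 + z + 77/240z²
  so R(z) = 1 + z + 77/240z².

Solve |R(x)|<1 on ℝ⁻.
x=-1.7: |R|=0.2272
R=1: x+77/240x²=0 ⇒ x=−240/77=-3.1169; min R=1−1/(4·77/240)=0.2208>−1
Confirm numerically:
  x=-2.663: |R|=0.61221 <1
  x=-2.457: |R|=0.47982 <1
  x=-1.820: |R|=0.24273 <1
  x=-3.611: |R|=1.57245 >1
  x=-3.441: |R|=1.35782 >1
Interval (-3.1169, 0).

(-3.1169,0); λ=-10 ⇒ h* = (240/77)/10 = 0.3117.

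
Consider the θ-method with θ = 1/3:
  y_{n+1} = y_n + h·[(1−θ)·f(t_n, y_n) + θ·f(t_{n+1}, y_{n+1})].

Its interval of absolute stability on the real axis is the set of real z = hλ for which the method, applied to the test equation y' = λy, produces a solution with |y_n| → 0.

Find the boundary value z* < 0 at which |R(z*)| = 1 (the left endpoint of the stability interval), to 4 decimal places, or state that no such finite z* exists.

left endpoint -6.0000.

Set f=λy, z=hλ:
  y_{n+1} = y_n + z·[2/3·y_n + 1/3·y_{n+1}] ⇒ (1 − 1/3z)y_{n+1} = (1 + 2/3z)y_n
  R(z) = (1 + 2/3z)/(1 − 1/3z).

Need |R(x)|<1, x<0.
x=-1.28: |R|=0.1028
R=−1: 1+2/3x = −1+1/3x ⇒ -1/3x=2 ⇒ x=2/(-1/3)=-6.0000
Confirm numerically:
  x=-5.756: |R|=0.97213 <1
  x=-5.184: |R|=0.90029 <1
  x=-4.453: |R|=0.79243 <1
  x=-2.650: |R|=0.40708 <1
  x=-6.497: |R|=1.05233 >1
  x=-6.130: |R|=1.01424 >1
  x=-6.035: |R|=1.00387 >1
Stable set (-6.0000, 0).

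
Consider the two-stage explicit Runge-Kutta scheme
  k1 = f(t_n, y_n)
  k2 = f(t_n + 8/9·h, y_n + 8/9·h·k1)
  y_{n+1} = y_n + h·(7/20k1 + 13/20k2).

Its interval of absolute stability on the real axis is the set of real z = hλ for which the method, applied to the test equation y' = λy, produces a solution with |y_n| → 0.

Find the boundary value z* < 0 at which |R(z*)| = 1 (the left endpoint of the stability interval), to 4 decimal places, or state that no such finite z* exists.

On y'=λy, z=hλ:
  k1=λy_n ⇒ h·k1=z·y_n;  k2=λ(1+8/9z)y_n ⇒ h·k2=z(1+8/9z)y_n
  y_{n+1}/y_n = 1 + 7/20z + 13/20z(1+8/9z) = 1 + z + 26/45z²
  so R(z) = 1 + z + 26/45z².

Solve |R(x)|<1 on ℝ⁻.
x=-1.29: |R|=0.6715
R=1: x+26/45x²=0 ⇒ x=−45/26=-1.7308; min R=1−1/(4·26/45)=0.5673>−1
Confirm numerically:
  x=-1.265: |R|=0.65957 <1
  x=-1.205: |R|=0.63395 <1
  x=-0.918: |R|=0.56891 <1
  x=-2.187: |R|=1.57649 >1
  x=-2.054: |R|=1.38360 >1
So |R|<1 on (-1.7308, 0).

left endpoint -1.7308.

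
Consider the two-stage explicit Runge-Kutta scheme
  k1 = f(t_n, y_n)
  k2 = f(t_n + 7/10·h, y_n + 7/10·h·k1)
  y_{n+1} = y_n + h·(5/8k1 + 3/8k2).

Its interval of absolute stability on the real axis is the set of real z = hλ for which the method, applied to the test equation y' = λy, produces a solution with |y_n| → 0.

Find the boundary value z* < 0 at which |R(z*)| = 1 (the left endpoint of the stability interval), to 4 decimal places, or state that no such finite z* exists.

z* = -3.8095.

Set f=λy, z=hλ:
  k1=λy_n ⇒ h·k1=z·y_n;  k2=λ(1+7/10z)y_n ⇒ h·k2=z(1+7/10z)y_n
  y_{n+1}/y_n = 1 + 5/8z + 3/8z(1+7/10z) = 1 + z + 21/80z²
  ⇒ R(z) = 1 + z + 21/80z².

Find x<0 with |R(x)|<1.
x=-0.47: |R|=0.5880
R=1: x+21/80x²=0 ⇒ x=−80/21=-3.8095; min R=1−1/(4·21/80)=0.0476>−1
Confirm numerically:
  x=-3.531: |R|=0.74184 <1
  x=-2.743: |R|=0.23206 <1
  x=-2.372: |R|=0.10493 <1
  x=-2.241: |R|=0.07730 <1
  x=-4.312: |R|=1.56875 >1
  x=-4.094: |R|=1.30572 >1
Stable set (-3.8095, 0).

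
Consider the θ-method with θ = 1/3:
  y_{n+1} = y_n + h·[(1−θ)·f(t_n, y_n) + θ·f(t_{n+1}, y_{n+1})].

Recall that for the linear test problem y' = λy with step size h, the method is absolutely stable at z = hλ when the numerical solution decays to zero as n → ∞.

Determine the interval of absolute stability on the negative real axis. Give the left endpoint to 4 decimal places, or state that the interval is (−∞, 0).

z∈(-6.0000,0).

With y'=λy (z=hλ):
  y_{n+1} = y_n + z·[2/3·y_n + 1/3·y_{n+1}] ⇒ (1 − 1/3z)y_{n+1} = (1 + 2/3z)y_n
  ⇒ R(z) = (1 + 2/3z)/(1 − 1/3z).

Solve |R(x)|<1 on ℝ⁻.
x=-0.64: |R|=0.4725
R=−1: 1+2/3x = −1+1/3x ⇒ -1/3x=2 ⇒ x=2/(-1/3)=-6.0000
Confirm numerically:
  x=-5.596: |R|=0.95300 <1
  x=-5.466: |R|=0.93692 <1
  x=-3.401: |R|=0.59397 <1
  x=-6.441: |R|=1.04671 >1
  x=-6.363: |R|=1.03877 >1
So |R|<1 on (-6.0000, 0).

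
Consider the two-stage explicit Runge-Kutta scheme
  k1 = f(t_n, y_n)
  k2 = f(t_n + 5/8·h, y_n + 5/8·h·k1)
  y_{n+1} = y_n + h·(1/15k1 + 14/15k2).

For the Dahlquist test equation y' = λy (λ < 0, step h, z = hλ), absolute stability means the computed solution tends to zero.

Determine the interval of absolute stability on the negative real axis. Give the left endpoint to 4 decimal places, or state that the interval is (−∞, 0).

With y'=λy (z=hλ):
  k1=λy_n ⇒ h·k1=z·y_n;  k2=λ(1+5/8z)y_n ⇒ h·k2=z(1+5/8z)y_n
  y_{n+1}/y_n = 1 + 1/15z + 14/15z(1+5/8z) = 1 + z + 7/12z²
  ⇒ R(z) = 1 + z + 7/12z².

Solve |R(x)|<1 on ℝ⁻.
x=-1.34: |R|=0.7074
R=1: x+7/12x²=0 ⇒ x=−12/7=-1.7143; min R=1−1/(4·7/12)=0.5714>−1
Confirm numerically:
  x=-1.627: |R|=0.91716 <1
  x=-1.050: |R|=0.59313 <1
  x=-0.863: |R|=0.57145 <1
  x=-2.064: |R|=1.42106 >1
  x=-2.034: |R|=1.37934 >1
  x=-1.806: |R|=1.09662 >1
Stable set (-1.7143, 0).

(-1.7143, 0).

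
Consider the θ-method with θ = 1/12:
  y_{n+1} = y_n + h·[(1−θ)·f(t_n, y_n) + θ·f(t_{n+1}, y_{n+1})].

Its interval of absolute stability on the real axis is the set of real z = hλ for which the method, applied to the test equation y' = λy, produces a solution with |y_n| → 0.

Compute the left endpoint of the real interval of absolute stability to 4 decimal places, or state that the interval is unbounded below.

Set f=λy, z=hλ:
  y_{n+1} = y_n + z·[11/12·y_n + 1/12·y_{n+1}] ⇒ (1 − 1/12z)y_{n+1} = (1 + 11/12z)y_n
  ⇒ R(z) = (1 + 11/12z)/(1 − 1/12z).

Need |R(x)|<1, x<0.
x=-1.71: |R|=0.4967
R=−1: 1+11/12x = −1+1/12x ⇒ -5/6x=2 ⇒ x=2/(-5/6)=-2.4000
Confirm numerically:
  x=-2.249: |R|=0.89403 <1
  x=-2.137: |R|=0.81396 <1
  x=-1.714: |R|=0.49978 <1
  x=-1.305: |R|=0.17700 <1
  x=-2.886: |R|=1.32648 >1
  x=-2.726: |R|=1.22138 >1
  x=-2.479: |R|=1.05456 >1
Interval (-2.4000, 0).

left endpoint -2.4000.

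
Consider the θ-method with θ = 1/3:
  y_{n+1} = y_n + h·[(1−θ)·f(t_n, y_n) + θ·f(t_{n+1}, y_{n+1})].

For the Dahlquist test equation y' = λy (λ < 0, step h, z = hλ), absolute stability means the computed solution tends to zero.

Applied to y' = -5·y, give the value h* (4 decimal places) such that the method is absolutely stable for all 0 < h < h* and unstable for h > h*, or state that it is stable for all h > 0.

With y'=λy (z=hλ):
  y_{n+1} = y_n + z·[2/3·y_n + 1/3·y_{n+1}] ⇒ (1 − 1/3z)y_{n+1} = (1 + 2/3z)y_n
  so R(z) = (1 + 2/3z)/(1 − 1/3z).

Find x<0 with |R(x)|<1.
x=-0.3: |R|=0.7273
R=−1: 1+2/3x = −1+1/3x ⇒ -1/3x=2 ⇒ x=2/(-1/3)=-6.0000
Confirm numerically:
  x=-4.782: |R|=0.84348 <1
  x=-4.744: |R|=0.83781 <1
  x=-3.655: |R|=0.64763 <1
  x=-6.416: |R|=1.04418 >1
  x=-6.354: |R|=1.03784 >1
  x=-6.329: |R|=1.03527 >1
Stable set (-6.0000, 0).

(-6.0000,0); λ=-5 ⇒ h* = (6)/5 = 1.2000.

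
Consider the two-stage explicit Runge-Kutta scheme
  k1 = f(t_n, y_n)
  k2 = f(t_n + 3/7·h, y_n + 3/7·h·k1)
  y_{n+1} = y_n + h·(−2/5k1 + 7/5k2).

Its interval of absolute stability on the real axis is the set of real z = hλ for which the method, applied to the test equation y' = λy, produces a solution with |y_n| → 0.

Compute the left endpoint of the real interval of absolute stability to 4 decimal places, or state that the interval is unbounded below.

With y'=λy (z=hλ):
  k1=λy_n ⇒ h·k1=z·y_n;  k2=λ(1+3/7z)y_n ⇒ h·k2=z(1+3/7z)y_n
  y_{n+1}/y_n = 1 − 2/5z + 7/5z(1+3/7z) = 1 + z + 3/5z²
  Hence R(z) = 1 + z + 3/5z².

Solve |R(x)|<1 on ℝ⁻.
x=-1.2: |R|=0.6640
R=1: x+3/5x²=0 ⇒ x=−5/3=-1.6667; min R=1−1/(4·3/5)=0.5833>−1
Confirm numerically:
  x=-1.513: |R|=0.86050 <1
  x=-1.392: |R|=0.77060 <1
  x=-1.082: |R|=0.62043 <1
  x=-0.721: |R|=0.59090 <1
  x=-2.166: |R|=1.64893 >1
  x=-1.985: |R|=1.37914 >1
  x=-1.848: |R|=1.20106 >1
Stable set (-1.6667, 0).

z* = -1.6667.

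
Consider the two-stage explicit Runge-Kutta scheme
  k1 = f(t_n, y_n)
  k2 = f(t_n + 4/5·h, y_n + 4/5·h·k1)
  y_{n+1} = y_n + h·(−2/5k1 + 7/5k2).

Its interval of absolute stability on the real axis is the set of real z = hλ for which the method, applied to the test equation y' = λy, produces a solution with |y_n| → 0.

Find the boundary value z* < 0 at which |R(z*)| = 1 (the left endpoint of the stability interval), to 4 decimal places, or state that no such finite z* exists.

z* = -0.8929.

With y'=λy (z=hλ):
  k1=λy_n ⇒ h·k1=z·y_n;  k2=λ(1+4/5z)y_n ⇒ h·k2=z(1+4/5z)y_n
  y_{n+1}/y_n = 1 − 2/5z + 7/5z(1+4/5z) = 1 + z + 28/25z²
  ⇒ R(z) = 1 + z + 28/25z².

Find x<0 with |R(x)|<1.
x=-0.94: |R|=1.0496
R=1: x+28/25x²=0 ⇒ x=−25/28=-0.8929; min R=1−1/(4·28/25)=0.7768>−1
Confirm numerically:
  x=-0.759: |R|=0.88621 <1
  x=-0.689: |R|=0.84269 <1
  x=-0.383: |R|=0.78129 <1
  x=-1.405: |R|=1.80591 >1
  x=-1.287: |R|=1.56813 >1
  x=-0.947: |R|=1.05743 >1
So |R|<1 on (-0.8929, 0).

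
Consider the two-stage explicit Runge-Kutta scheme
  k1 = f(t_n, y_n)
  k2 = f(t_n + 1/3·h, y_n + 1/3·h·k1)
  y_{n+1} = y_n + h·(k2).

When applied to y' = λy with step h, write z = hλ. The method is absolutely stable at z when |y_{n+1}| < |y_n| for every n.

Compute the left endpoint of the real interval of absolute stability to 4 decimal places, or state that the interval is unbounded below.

z* = -3.0000.

Test eqn y'=λy, z=hλ:
  k1=λy_n ⇒ h·k1=z·y_n;  k2=λ(1+1/3z)y_n ⇒ h·k2=z(1+1/3z)y_n
  y_{n+1}/y_n = 1 + z(1+1/3z) = 1 + z + 1/3z²
  R(z) = 1 + z + 1/3z².

Find x<0 with |R(x)|<1.
x=-1.31: |R|=0.2620
R=1: x+1/3x²=0 ⇒ x=−3=-3.0000; min R=1−1/(4·1/3)=0.2500>−1
Confirm numerically:
  x=-2.696: |R|=0.72681 <1
  x=-2.603: |R|=0.65554 <1
  x=-2.258: |R|=0.44152 <1
  x=-1.605: |R|=0.25367 <1
  x=-3.262: |R|=1.28488 >1
  x=-3.192: |R|=1.20429 >1
  x=-3.135: |R|=1.14107 >1
So |R|<1 on (-3.0000, 0).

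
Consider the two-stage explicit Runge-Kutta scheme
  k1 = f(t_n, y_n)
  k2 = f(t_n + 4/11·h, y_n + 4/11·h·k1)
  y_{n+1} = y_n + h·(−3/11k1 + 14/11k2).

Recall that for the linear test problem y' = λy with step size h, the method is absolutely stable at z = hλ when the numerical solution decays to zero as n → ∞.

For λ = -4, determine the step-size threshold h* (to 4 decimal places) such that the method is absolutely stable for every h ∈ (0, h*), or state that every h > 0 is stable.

(-2.1607,0); λ=-4 ⇒ h* = (121/56)/4 = 0.5402.

With y'=λy (z=hλ):
  k1=λy_n ⇒ h·k1=z·y_n;  k2=λ(1+4/11z)y_n ⇒ h·k2=z(1+4/11z)y_n
  y_{n+1}/y_n = 1 − 3/11z + 14/11z(1+4/11z) = 1 + z + 56/121z²
  Hence R(z) = 1 + z + 56/121z².

Find x<0 with |R(x)|<1.
x=-0.63: |R|=0.5537
R=1: x+56/121x²=0 ⇒ x=−121/56=-2.1607; min R=1−1/(4·56/121)=0.4598>−1
Confirm numerically:
  x=-1.442: |R|=0.52035 <1
  x=-1.377: |R|=0.50055 <1
  x=-1.312: |R|=0.48466 <1
  x=-1.218: |R|=0.46859 <1
  x=-2.664: |R|=1.62051 >1
  x=-2.220: |R|=1.06091 >1
Stable set (-2.1607, 0).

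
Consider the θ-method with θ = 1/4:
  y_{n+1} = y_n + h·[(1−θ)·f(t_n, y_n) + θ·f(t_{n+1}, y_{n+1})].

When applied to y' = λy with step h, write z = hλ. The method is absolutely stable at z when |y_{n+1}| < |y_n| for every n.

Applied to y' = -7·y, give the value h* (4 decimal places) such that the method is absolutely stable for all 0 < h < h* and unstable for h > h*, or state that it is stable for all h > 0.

Set f=λy, z=hλ:
  y_{n+1} = y_n + z·[3/4·y_n + 1/4·y_{n+1}] ⇒ (1 − 1/4z)y_{n+1} = (1 + 3/4z)y_n
  R(z) = (1 + 3/4z)/(1 − 1/4z).

Boundary: |R(x)|=1, x<0.
x=-0.96: |R|=0.2258
R=−1: 1+3/4x = −1+1/4x ⇒ -1/2x=2 ⇒ x=2/(-1/2)=-4.0000
Confirm numerically:
  x=-3.095: |R|=0.74489 <1
  x=-2.857: |R|=0.66662 <1
  x=-2.312: |R|=0.46515 <1
  x=-4.527: |R|=1.12361 >1
  x=-4.512: |R|=1.12030 >1
  x=-4.399: |R|=1.09501 >1
So |R|<1 on (-4.0000, 0).

(-4.0000,0); λ=-7 ⇒ h* = (4)/7 = 0.5714.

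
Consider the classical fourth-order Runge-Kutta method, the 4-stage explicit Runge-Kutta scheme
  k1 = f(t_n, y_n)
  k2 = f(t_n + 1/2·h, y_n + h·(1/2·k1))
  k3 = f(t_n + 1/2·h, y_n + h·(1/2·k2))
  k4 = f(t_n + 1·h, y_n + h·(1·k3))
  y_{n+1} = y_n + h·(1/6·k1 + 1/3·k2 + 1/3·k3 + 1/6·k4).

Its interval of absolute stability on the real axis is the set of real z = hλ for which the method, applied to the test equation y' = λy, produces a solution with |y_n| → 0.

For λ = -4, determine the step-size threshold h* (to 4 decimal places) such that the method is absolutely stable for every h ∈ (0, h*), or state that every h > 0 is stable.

Set f=λy, z=hλ:
  order 4, 4-stage ⇒ R(z)=1+z+z^2/2+z^3/6+z^4/24
  (e.g. R(-0.95)=0.39229, |R|=0.39229)

Solve |R(x)|<1 on ℝ⁻.
x=-0.95: |R|=0.3923
|R(-1.77)|=0.2812 |R(-1.59)|=0.2704 |R(-1.43)|=0.2793
Bisect:
  x_lo=-3.1809 |R|=1.7797  x_hi=-0.2375 |R|=0.7886
  mid=-1.70919 |R|=0.27488 →hi
  mid=-2.44504 |R|=0.59704 →hi
  mid=-2.81296 |R|=1.04253 →lo
  mid=-2.62900 |R|=0.78882 →hi
  mid=-2.72098 |R|=0.90729 →hi
  mid=-2.76697 |R|=0.97273 →hi
  mid=-2.78997 |R|=1.00707 →lo
  ...
  [-2.78530,-2.78512] ⇒ x*=-2.7853
So |R|<1 on (-2.7853, 0).

(-2.7853,0); λ=-4 ⇒ h* = 0.6963.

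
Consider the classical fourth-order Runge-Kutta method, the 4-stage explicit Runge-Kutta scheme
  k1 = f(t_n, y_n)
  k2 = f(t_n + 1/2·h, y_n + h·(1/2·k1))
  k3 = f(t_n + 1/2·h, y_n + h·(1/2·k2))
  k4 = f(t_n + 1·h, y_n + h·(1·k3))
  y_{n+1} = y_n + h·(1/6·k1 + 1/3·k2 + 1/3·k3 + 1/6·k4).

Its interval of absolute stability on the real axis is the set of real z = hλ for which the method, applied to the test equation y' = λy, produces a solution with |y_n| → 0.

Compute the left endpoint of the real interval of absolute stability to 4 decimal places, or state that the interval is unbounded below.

Set f=λy, z=hλ:
  order 4, 4-stage ⇒ R(z)=1+z+z^2/2+z^3/6+z^4/24
  (e.g. R(-0.44)=0.64416, |R|=0.64416)

Find x<0 with |R(x)|<1.
x=-0.44: |R|=0.6442
|R(-2.5)|=0.6484 |R(-2.37)|=0.5343 |R(-2.18)|=0.4105
Bisect:
  x_lo=-3.5829 |R|=3.0364  x_hi=-0.0784 |R|=0.9246
  mid=-1.83066 |R|=0.29045 →hi
  mid=-2.70679 |R|=0.88795 →hi
  mid=-3.14485 |R|=1.69195 →lo
  mid=-2.92582 |R|=1.23338 →lo
  mid=-2.81630 |R|=1.04777 →lo
  mid=-2.76154 |R|=0.96478 →hi
  mid=-2.78892 |R|=1.00549 →lo
  mid=-2.77523 |R|=0.98494 →hi
  mid=-2.78208 |R|=0.99516 →hi
  ...
  [-2.78550,-2.78529] ⇒ x*=-2.7853
Interval (-2.7853, 0).

z* = -2.7853.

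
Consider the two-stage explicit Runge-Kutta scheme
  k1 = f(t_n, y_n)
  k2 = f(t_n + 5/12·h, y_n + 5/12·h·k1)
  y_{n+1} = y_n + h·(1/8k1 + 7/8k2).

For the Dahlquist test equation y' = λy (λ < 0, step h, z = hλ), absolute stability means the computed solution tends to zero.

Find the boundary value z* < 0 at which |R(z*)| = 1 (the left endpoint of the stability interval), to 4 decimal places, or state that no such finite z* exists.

With y'=λy (z=hλ):
  k1=λy_n ⇒ h·k1=z·y_n;  k2=λ(1+5/12z)y_n ⇒ h·k2=z(1+5/12z)y_n
  y_{n+1}/y_n = 1 + 1/8z + 7/8z(1+5/12z) = 1 + z + 35/96z²
  R(z) = 1 + z + 35/96z².

Need |R(x)|<1, x<0.
x=-0.7: |R|=0.4786
R=1: x+35/96x²=0 ⇒ x=−96/35=-2.7429; min R=1−1/(4·35/96)=0.3143>−1
Confirm numerically:
  x=-2.176: |R|=0.55029 <1
  x=-1.645: |R|=0.34157 <1
  x=-1.180: |R|=0.32765 <1
  x=-3.193: |R|=1.52402 >1
  x=-3.061: |R|=1.35504 >1
  x=-2.810: |R|=1.06879 >1
Interval (-2.7429, 0).

z* = -2.7429.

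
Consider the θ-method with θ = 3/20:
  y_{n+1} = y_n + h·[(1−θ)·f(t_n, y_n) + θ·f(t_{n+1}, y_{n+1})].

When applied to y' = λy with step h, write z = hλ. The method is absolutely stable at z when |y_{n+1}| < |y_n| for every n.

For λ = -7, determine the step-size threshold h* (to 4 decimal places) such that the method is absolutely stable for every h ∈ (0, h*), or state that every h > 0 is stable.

(-2.8571,0); λ=-7 ⇒ h* = (20/7)/7 = 0.4082.

Set f=λy, z=hλ:
  y_{n+1} = y_n + z·[17/20·y_n + 3/20·y_{n+1}] ⇒ (1 − 3/20z)y_{n+1} = (1 + 17/20z)y_n
  ⇒ R(z) = (1 + 17/20z)/(1 − 3/20z).

Find x<0 with |R(x)|<1.
x=-1.34: |R|=0.1157
R=−1: 1+17/20x = −1+3/20x ⇒ -7/10x=2 ⇒ x=2/(-7/10)=-2.8571
Confirm numerically:
  x=-2.197: |R|=0.65244 <1
  x=-2.196: |R|=0.65187 <1
  x=-1.981: |R|=0.52719 <1
  x=-1.874: |R|=0.46281 <1
  x=-3.334: |R|=1.22252 >1
  x=-2.972: |R|=1.05561 >1
Interval (-2.8571, 0).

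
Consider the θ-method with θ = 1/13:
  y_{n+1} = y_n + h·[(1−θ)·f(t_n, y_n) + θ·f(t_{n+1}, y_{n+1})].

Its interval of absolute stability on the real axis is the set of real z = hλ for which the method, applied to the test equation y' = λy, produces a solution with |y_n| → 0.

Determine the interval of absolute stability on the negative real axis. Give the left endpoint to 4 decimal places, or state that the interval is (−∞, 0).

(-2.3636, 0).

With y'=λy (z=hλ):
  y_{n+1} = y_n + z·[12/13·y_n + 1/13·y_{n+1}] ⇒ (1 − 1/13z)y_{n+1} = (1 + 12/13z)y_n
  ⇒ R(z) = (1 + 12/13z)/(1 − 1/13z).

Need |R(x)|<1, x<0.
x=-1.36: |R|=0.2312
R=−1: 1+12/13x = −1+1/13x ⇒ -11/13x=2 ⇒ x=2/(-11/13)=-2.3636
Confirm numerically:
  x=-2.011: |R|=0.74159 <1
  x=-1.878: |R|=0.64095 <1
  x=-1.862: |R|=0.62872 <1
  x=-2.910: |R|=1.37775 >1
  x=-2.646: |R|=1.19852 >1
  x=-2.564: |R|=1.14161 >1
Stable set (-2.3636, 0).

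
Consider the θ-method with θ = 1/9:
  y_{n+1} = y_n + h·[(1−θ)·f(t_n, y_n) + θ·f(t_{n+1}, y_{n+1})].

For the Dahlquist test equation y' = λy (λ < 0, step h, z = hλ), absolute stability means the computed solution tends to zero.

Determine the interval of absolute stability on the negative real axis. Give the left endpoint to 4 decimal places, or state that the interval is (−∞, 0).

On y'=λy, z=hλ:
  y_{n+1} = y_n + z·[8/9·y_n + 1/9·y_{n+1}] ⇒ (1 − 1/9z)y_{n+1} = (1 + 8/9z)y_n
  Hence R(z) = (1 + 8/9z)/(1 − 1/9z).

Find x<0 with |R(x)|<1.
x=-0.48: |R|=0.5443
R=−1: 1+8/9x = −1+1/9x ⇒ -7/9x=2 ⇒ x=2/(-7/9)=-2.5714
Confirm numerically:
  x=-2.534: |R|=0.97728 <1
  x=-1.686: |R|=0.41999 <1
  x=-1.664: |R|=0.40435 <1
  x=-1.220: |R|=0.07436 <1
  x=-3.157: |R|=1.33717 >1
  x=-2.968: |R|=1.23195 >1
  x=-2.669: |R|=1.05853 >1
Interval (-2.5714, 0).

(-2.5714, 0).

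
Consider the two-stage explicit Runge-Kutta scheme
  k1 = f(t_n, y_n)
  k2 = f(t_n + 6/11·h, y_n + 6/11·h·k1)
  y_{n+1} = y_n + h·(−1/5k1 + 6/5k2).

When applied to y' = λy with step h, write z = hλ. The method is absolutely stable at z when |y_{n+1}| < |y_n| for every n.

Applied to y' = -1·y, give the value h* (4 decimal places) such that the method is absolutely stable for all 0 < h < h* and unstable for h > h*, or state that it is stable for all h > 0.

Test eqn y'=λy, z=hλ:
  k1=λy_n ⇒ h·k1=z·y_n;  k2=λ(1+6/11z)y_n ⇒ h·k2=z(1+6/11z)y_n
  y_{n+1}/y_n = 1 − 1/5z + 6/5z(1+6/11z) = 1 + z + 36/55z²
  so R(z) = 1 + z + 36/55z².

Solve |R(x)|<1 on ℝ⁻.
x=-0.76: |R|=0.6181
R=1: x+36/55x²=0 ⇒ x=−55/36=-1.5278; min R=1−1/(4·36/55)=0.6181>−1
Confirm numerically:
  x=-1.413: |R|=0.89385 <1
  x=-1.346: |R|=0.83985 <1
  x=-1.056: |R|=0.67391 <1
  x=-0.881: |R|=0.62703 <1
  x=-1.717: |R|=1.21266 >1
  x=-1.693: |R|=1.18309 >1
  x=-1.604: |R|=1.08003 >1
Interval (-1.5278, 0).

(-1.5278,0); λ=-1 ⇒ h* = (55/36)/1 = 1.5278.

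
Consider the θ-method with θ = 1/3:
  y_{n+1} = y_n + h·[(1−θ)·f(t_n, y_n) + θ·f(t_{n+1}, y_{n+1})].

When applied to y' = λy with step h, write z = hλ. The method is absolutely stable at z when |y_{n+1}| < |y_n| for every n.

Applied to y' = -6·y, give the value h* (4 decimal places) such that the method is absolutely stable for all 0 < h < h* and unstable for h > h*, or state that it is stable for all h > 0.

With y'=λy (z=hλ):
  y_{n+1} = y_n + z·[2/3·y_n + 1/3·y_{n+1}] ⇒ (1 − 1/3z)y_{n+1} = (1 + 2/3z)y_n
  Hence R(z) = (1 + 2/3z)/(1 − 1/3z).

Solve |R(x)|<1 on ℝ⁻.
x=-0.94: |R|=0.2843
R=−1: 1+2/3x = −1+1/3x ⇒ -1/3x=2 ⇒ x=2/(-1/3)=-6.0000
Confirm numerically:
  x=-5.387: |R|=0.92691 <1
  x=-4.298: |R|=0.76679 <1
  x=-4.271: |R|=0.76221 <1
  x=-3.278: |R|=0.56642 <1
  x=-6.231: |R|=1.02502 >1
  x=-6.171: |R|=1.01865 >1
  x=-6.124: |R|=1.01359 >1
Stable set (-6.0000, 0).

(-6.0000,0); λ=-6 ⇒ h* = (6)/6 = 1.0000.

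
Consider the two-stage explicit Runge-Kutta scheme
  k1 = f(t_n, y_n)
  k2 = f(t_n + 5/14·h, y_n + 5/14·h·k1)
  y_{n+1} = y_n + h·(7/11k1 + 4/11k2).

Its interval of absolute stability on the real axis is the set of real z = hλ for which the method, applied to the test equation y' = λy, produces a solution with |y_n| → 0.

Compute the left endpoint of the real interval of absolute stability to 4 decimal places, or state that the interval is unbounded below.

z* = -7.7000.

With y'=λy (z=hλ):
  k1=λy_n ⇒ h·k1=z·y_n;  k2=λ(1+5/14z)y_n ⇒ h·k2=z(1+5/14z)y_n
  y_{n+1}/y_n = 1 + 7/11z + 4/11z(1+5/14z) = 1 + z + 10/77z²
  R(z) = 1 + z + 10/77z².

Solve |R(x)|<1 on ℝ⁻.
x=-0.42: |R|=0.6029
R=1: x+10/77x²=0 ⇒ x=−77/10=-7.7000; min R=1−1/(4·10/77)=-0.9250>−1
Confirm numerically:
  x=-7.428: |R|=0.73761 <1
  x=-6.537: |R|=0.01266 <1
  x=-4.018: |R|=0.92133 <1
  x=-3.907: |R|=0.92458 <1
  x=-8.287: |R|=1.63175 >1
  x=-7.978: |R|=1.28804 >1
  x=-7.817: |R|=1.11878 >1
So |R|<1 on (-7.7000, 0).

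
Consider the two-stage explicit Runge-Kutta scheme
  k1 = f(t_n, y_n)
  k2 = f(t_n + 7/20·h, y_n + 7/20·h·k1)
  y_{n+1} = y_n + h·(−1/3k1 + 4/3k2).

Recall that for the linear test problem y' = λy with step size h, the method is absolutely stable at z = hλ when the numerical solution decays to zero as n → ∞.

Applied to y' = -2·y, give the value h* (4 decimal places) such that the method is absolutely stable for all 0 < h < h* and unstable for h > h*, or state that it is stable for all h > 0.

(-2.1429,0); λ=-2 ⇒ h* = (15/7)/2 = 1.0714.

Set f=λy, z=hλ:
  k1=λy_n ⇒ h·k1=z·y_n;  k2=λ(1+7/20z)y_n ⇒ h·k2=z(1+7/20z)y_n
  y_{n+1}/y_n = 1 − 1/3z + 4/3z(1+7/20z) = 1 + z + 7/15z²
  R(z) = 1 + z + 7/15z².

Need |R(x)|<1, x<0.
x=-0.36: |R|=0.7005
R=1: x+7/15x²=0 ⇒ x=−15/7=-2.1429; min R=1−1/(4·7/15)=0.4643>−1
Confirm numerically:
  x=-1.921: |R|=0.80111 <1
  x=-0.948: |R|=0.47140 <1
  x=-0.931: |R|=0.47349 <1
  x=-0.881: |R|=0.48121 <1
  x=-2.601: |R|=1.55609 >1
  x=-2.521: |R|=1.44487 >1
Stable set (-2.1429, 0).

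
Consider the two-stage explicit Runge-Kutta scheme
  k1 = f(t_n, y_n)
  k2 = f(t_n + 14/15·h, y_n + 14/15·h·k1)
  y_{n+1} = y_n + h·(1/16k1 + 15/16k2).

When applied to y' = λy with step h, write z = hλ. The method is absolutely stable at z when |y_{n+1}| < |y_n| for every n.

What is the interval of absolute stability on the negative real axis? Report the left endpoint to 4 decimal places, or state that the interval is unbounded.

(-1.1429, 0).

With y'=λy (z=hλ):
  k1=λy_n ⇒ h·k1=z·y_n;  k2=λ(1+14/15z)y_n ⇒ h·k2=z(1+14/15z)y_n
  y_{n+1}/y_n = 1 + 1/16z + 15/16z(1+14/15z) = 1 + z + 7/8z²
  R(z) = 1 + z + 7/8z².

Solve |R(x)|<1 on ℝ⁻.
x=-0.32: |R|=0.7696
R=1: x+7/8x²=0 ⇒ x=−8/7=-1.1429; min R=1−1/(4·7/8)=0.7143>−1
Confirm numerically:
  x=-1.110: |R|=0.96809 <1
  x=-1.103: |R|=0.96153 <1
  x=-0.598: |R|=0.71490 <1
  x=-1.741: |R|=1.91120 >1
  x=-1.555: |R|=1.56077 >1
  x=-1.522: |R|=1.50492 >1
Stable set (-1.1429, 0).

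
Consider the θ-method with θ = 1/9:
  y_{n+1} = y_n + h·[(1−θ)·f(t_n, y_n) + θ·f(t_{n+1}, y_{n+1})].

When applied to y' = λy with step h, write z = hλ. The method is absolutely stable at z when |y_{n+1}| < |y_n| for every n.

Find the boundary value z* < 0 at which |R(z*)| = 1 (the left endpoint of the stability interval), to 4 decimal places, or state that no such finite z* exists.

left endpoint -2.5714.

On y'=λy, z=hλ:
  y_{n+1} = y_n + z·[8/9·y_n + 1/9·y_{n+1}] ⇒ (1 − 1/9z)y_{n+1} = (1 + 8/9z)y_n
  Hence R(z) = (1 + 8/9z)/(1 − 1/9z).

Boundary: |R(x)|=1, x<0.
x=-0.47: |R|=0.5533
R=−1: 1+8/9x = −1+1/9x ⇒ -7/9x=2 ⇒ x=2/(-7/9)=-2.5714
Confirm numerically:
  x=-2.513: |R|=0.96447 <1
  x=-2.407: |R|=0.89910 <1
  x=-1.895: |R|=0.56540 <1
  x=-1.612: |R|=0.36713 <1
  x=-3.100: |R|=1.30579 >1
  x=-2.922: |R|=1.20584 >1
So |R|<1 on (-2.5714, 0).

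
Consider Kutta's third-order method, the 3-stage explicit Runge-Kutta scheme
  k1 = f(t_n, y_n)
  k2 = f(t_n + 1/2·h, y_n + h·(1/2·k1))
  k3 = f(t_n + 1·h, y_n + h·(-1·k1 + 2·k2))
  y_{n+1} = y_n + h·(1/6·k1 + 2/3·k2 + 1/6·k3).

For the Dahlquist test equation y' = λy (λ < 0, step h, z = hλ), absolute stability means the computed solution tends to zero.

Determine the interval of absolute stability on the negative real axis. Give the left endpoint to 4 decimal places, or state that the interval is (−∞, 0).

Test eqn y'=λy, z=hλ:
  order 3, 3-stage ⇒ R(z)=1+z+z^2/2+z^3/6
  (e.g. R(-0.48)=0.61677, |R|=0.61677)

Need |R(x)|<1, x<0.
x=-0.48: |R|=0.6168
|R(-2.16)|=0.5068 |R(-1.87)|=0.2114 |R(-0.53)|=0.5856
Bisect:
  x_lo=-3.0110 |R|=2.0276  x_hi=-0.2909 |R|=0.7473
  mid=-1.65098 |R|=0.03813 →hi
  mid=-2.33099 |R|=0.72514 →hi
  mid=-2.67100 |R|=1.27980 →lo
  mid=-2.50099 |R|=0.98078 →hi
  mid=-2.58600 |R|=1.12456 →lo
  mid=-2.54350 |R|=1.05128 →lo
  mid=-2.52224 |R|=1.01569 →lo
  mid=-2.51162 |R|=0.99815 →hi
  ...
  [-2.51278,-2.51262] ⇒ x*=-2.5127
So |R|<1 on (-2.5127, 0).

(-2.5127, 0).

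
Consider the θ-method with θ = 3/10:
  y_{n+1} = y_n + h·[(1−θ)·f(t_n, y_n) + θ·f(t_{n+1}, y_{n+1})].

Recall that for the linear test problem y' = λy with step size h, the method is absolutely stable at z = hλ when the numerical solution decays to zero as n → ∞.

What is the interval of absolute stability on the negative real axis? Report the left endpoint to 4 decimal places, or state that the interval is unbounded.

z∈(-5.0000,0).

Set f=λy, z=hλ:
  y_{n+1} = y_n + z·[7/10·y_n + 3/10·y_{n+1}] ⇒ (1 − 3/10z)y_{n+1} = (1 + 7/10z)y_n
  R(z) = (1 + 7/10z)/(1 − 3/10z).

Boundary: |R(x)|=1, x<0.
x=-0.96: |R|=0.2547
R=−1: 1+7/10x = −1+3/10x ⇒ -2/5x=2 ⇒ x=2/(-2/5)=-5.0000
Confirm numerically:
  x=-4.802: |R|=0.96755 <1
  x=-3.917: |R|=0.80084 <1
  x=-3.325: |R|=0.66458 <1
  x=-5.593: |R|=1.08858 >1
  x=-5.173: |R|=1.02712 >1
  x=-5.026: |R|=1.00415 >1
Interval (-5.0000, 0).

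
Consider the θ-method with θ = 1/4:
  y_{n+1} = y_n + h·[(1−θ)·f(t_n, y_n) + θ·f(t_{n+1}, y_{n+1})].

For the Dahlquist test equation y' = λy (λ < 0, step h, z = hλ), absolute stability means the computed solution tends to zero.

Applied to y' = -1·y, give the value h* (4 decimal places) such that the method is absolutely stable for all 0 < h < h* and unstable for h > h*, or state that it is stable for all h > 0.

With y'=λy (z=hλ):
  y_{n+1} = y_n + z·[3/4·y_n + 1/4·y_{n+1}] ⇒ (1 − 1/4z)y_{n+1} = (1 + 3/4z)y_n
  R(z) = (1 + 3/4z)/(1 − 1/4z).

Solve |R(x)|<1 on ℝ⁻.
x=-1.69: |R|=0.1880
R=−1: 1+3/4x = −1+1/4x ⇒ -1/2x=2 ⇒ x=2/(-1/2)=-4.0000
Confirm numerically:
  x=-2.512: |R|=0.54300 <1
  x=-2.482: |R|=0.53163 <1
  x=-2.470: |R|=0.52705 <1
  x=-2.438: |R|=0.51476 <1
  x=-4.489: |R|=1.11521 >1
  x=-4.445: |R|=1.10539 >1
  x=-4.315: |R|=1.07577 >1
Stable set (-4.0000, 0).

(-4.0000,0); λ=-1 ⇒ h* = (4)/1 = 4.0000.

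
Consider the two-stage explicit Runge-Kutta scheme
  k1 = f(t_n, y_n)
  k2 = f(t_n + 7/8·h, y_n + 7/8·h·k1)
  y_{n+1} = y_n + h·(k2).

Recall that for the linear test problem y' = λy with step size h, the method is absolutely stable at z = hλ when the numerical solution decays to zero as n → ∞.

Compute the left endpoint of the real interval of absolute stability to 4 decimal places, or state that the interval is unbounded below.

z* = -1.1429.

With y'=λy (z=hλ):
  k1=λy_n ⇒ h·k1=z·y_n;  k2=λ(1+7/8z)y_n ⇒ h·k2=z(1+7/8z)y_n
  y_{n+1}/y_n = 1 + z(1+7/8z) = 1 + z + 7/8z²
  so R(z) = 1 + z + 7/8z².

Find x<0 with |R(x)|<1.
x=-1.68: |R|=1.7896
R=1: x+7/8x²=0 ⇒ x=−8/7=-1.1429; min R=1−1/(4·7/8)=0.7143>−1
Confirm numerically:
  x=-1.101: |R|=0.95968 <1
  x=-0.881: |R|=0.79814 <1
  x=-0.720: |R|=0.73360 <1
  x=-0.565: |R|=0.71432 <1
  x=-1.698: |R|=1.82480 >1
  x=-1.463: |R|=1.40982 >1
  x=-1.334: |R|=1.22311 >1
So |R|<1 on (-1.1429, 0).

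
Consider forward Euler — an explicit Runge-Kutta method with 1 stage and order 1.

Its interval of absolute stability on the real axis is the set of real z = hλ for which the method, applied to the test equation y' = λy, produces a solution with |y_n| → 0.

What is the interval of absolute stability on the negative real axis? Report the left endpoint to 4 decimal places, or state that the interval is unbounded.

Test eqn y'=λy, z=hλ:
  order 1, 1-stage ⇒ R(z)=1+z
  (e.g. R(-1.43)=-0.43000, |R|=0.43000)

Boundary: |R(x)|=1, x<0.
x=-1.43: |R|=0.4300
|R(-2.33)|=1.3300 |R(-1.87)|=0.8700 |R(-1.22)|=0.2200
Bisect:
  x_lo=-2.8788 |R|=1.8788  x_hi=-0.0677 |R|=0.9323
  mid=-1.47327 |R|=0.47327 →hi
  mid=-2.17604 |R|=1.17604 →lo
  mid=-1.82465 |R|=0.82465 →hi
  mid=-2.00035 |R|=1.00035 →lo
  mid=-1.91250 |R|=0.91250 →hi
  mid=-1.95642 |R|=0.95642 →hi
  mid=-1.97839 |R|=0.97839 →hi
  ...
  [-2.00000,-1.99983] ⇒ x*=-2.0000
So |R|<1 on (-2.0000, 0).

z∈(-2.0000,0).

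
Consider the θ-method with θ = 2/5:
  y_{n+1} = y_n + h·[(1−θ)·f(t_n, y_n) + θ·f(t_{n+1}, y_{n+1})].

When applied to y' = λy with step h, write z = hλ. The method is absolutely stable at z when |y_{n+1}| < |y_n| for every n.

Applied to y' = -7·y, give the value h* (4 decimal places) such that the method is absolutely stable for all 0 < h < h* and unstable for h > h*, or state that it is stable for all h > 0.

(-10.0000,0); λ=-7 ⇒ h* = (10)/7 = 1.4286.

Test eqn y'=λy, z=hλ:
  y_{n+1} = y_n + z·[3/5·y_n + 2/5·y_{n+1}] ⇒ (1 − 2/5z)y_{n+1} = (1 + 3/5z)y_n
  Hence R(z) = (1 + 3/5z)/(1 − 2/5z).

Find x<0 with |R(x)|<1.
x=-1.26: |R|=0.1622
R=−1: 1+3/5x = −1+2/5x ⇒ -1/5x=2 ⇒ x=2/(-1/5)=-10.0000
Confirm numerically:
  x=-8.652: |R|=0.93956 <1
  x=-8.166: |R|=0.91403 <1
  x=-5.369: |R|=0.70574 <1
  x=-4.019: |R|=0.54126 <1
  x=-10.240: |R|=1.00942 >1
  x=-10.024: |R|=1.00096 >1
So |R|<1 on (-10.0000, 0).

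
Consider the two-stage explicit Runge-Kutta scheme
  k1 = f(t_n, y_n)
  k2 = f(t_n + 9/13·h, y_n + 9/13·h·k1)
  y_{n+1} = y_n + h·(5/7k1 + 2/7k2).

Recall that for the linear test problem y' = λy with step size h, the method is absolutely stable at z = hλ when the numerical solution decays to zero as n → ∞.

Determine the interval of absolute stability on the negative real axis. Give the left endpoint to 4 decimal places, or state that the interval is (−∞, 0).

(-5.0556, 0).

With y'=λy (z=hλ):
  k1=λy_n ⇒ h·k1=z·y_n;  k2=λ(1+9/13z)y_n ⇒ h·k2=z(1+9/13z)y_n
  y_{n+1}/y_n = 1 + 5/7z + 2/7z(1+9/13z) = 1 + z + 18/91z²
  so R(z) = 1 + z + 18/91z².

Find x<0 with |R(x)|<1.
x=-0.63: |R|=0.4485
R=1: x+18/91x²=0 ⇒ x=−91/18=-5.0556; min R=1−1/(4·18/91)=-0.2639>−1
Confirm numerically:
  x=-4.331: |R|=0.37929 <1
  x=-2.777: |R|=0.25160 <1
  x=-2.370: |R|=0.25896 <1
  x=-5.596: |R|=1.59822 >1
  x=-5.311: |R|=1.26835 >1
  x=-5.213: |R|=1.16235 >1
So |R|<1 on (-5.0556, 0).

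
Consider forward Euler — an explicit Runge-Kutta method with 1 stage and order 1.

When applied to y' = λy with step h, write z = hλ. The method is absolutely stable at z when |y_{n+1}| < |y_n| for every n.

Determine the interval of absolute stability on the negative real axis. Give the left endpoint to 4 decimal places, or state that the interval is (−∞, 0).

z∈(-2.0000,0).

With y'=λy (z=hλ):
  order 1, 1-stage ⇒ R(z)=1+z
  (e.g. R(-1.51)=-0.51000, |R|=0.51000)

Solve |R(x)|<1 on ℝ⁻.
x=-1.51: |R|=0.5100
|R(-2.32)|=1.3200 |R(-1.78)|=0.7800 |R(-1.06)|=0.0600
Bisect:
  x_lo=-2.7058 |R|=1.7058  x_hi=-0.0926 |R|=0.9074
  mid=-1.39923 |R|=0.39923 →hi
  mid=-2.05254 |R|=1.05254 →lo
  mid=-1.72588 |R|=0.72588 →hi
  mid=-1.88921 |R|=0.88921 →hi
  mid=-1.97087 |R|=0.97087 →hi
  mid=-2.01171 |R|=1.01171 →lo
  mid=-1.99129 |R|=0.99129 →hi
  mid=-2.00150 |R|=1.00150 →lo
  mid=-1.99639 |R|=0.99639 →hi
  ...
  [-2.00006,-1.99990] ⇒ x*=-2.0000
So |R|<1 on (-2.0000, 0).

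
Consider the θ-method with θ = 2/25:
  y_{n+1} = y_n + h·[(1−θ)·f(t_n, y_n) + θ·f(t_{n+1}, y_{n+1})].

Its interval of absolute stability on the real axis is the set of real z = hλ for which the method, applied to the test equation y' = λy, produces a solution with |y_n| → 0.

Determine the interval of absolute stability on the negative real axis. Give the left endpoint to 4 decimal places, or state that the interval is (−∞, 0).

Test eqn y'=λy, z=hλ:
  y_{n+1} = y_n + z·[23/25·y_n + 2/25·y_{n+1}] ⇒ (1 − 2/25z)y_{n+1} = (1 + 23/25z)y_n
  Hence R(z) = (1 + 23/25z)/(1 − 2/25z).

Need |R(x)|<1, x<0.
x=-0.44: |R|=0.5750
R=−1: 1+23/25x = −1+2/25x ⇒ -21/25x=2 ⇒ x=2/(-21/25)=-2.3810
Confirm numerically:
  x=-1.791: |R|=0.56655 <1
  x=-1.713: |R|=0.50654 <1
  x=-1.138: |R|=0.04304 <1
  x=-2.971: |R|=1.40046 >1
  x=-2.945: |R|=1.38346 >1
  x=-2.489: |R|=1.07569 >1
Stable set (-2.3810, 0).

z∈(-2.3810,0).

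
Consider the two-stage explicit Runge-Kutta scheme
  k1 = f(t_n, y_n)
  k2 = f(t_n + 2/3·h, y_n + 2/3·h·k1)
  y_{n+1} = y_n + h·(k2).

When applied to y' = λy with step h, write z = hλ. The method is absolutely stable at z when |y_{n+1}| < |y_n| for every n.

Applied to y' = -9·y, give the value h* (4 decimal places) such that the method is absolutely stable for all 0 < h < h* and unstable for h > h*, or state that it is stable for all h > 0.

With y'=λy (z=hλ):
  k1=λy_n ⇒ h·k1=z·y_n;  k2=λ(1+2/3z)y_n ⇒ h·k2=z(1+2/3z)y_n
  y_{n+1}/y_n = 1 + z(1+2/3z) = 1 + z + 2/3z²
  Hence R(z) = 1 + z + 2/3z².

Need |R(x)|<1, x<0.
x=-1.69: |R|=1.2141
R=1: x+2/3x²=0 ⇒ x=−3/2=-1.5000; min R=1−1/(4·2/3)=0.6250>−1
Confirm numerically:
  x=-1.130: |R|=0.72127 <1
  x=-1.100: |R|=0.70667 <1
  x=-0.736: |R|=0.62513 <1
  x=-0.637: |R|=0.63351 <1
  x=-2.001: |R|=1.66833 >1
  x=-1.780: |R|=1.33227 >1
Stable set (-1.5000, 0).

(-1.5000,0); λ=-9 ⇒ h* = (3/2)/9 = 0.1667.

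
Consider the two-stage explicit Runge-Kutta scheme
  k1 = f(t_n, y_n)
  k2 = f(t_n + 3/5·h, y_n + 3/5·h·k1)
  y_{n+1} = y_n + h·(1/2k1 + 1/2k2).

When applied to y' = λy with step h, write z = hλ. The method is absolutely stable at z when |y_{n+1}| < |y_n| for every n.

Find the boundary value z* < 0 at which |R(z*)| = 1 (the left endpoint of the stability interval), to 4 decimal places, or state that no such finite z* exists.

left endpoint -3.3333.

Set f=λy, z=hλ:
  k1=λy_n ⇒ h·k1=z·y_n;  k2=λ(1+3/5z)y_n ⇒ h·k2=z(1+3/5z)y_n
  y_{n+1}/y_n = 1 + 1/2z + 1/2z(1+3/5z) = 1 + z + 3/10z²
  so R(z) = 1 + z + 3/10z².

Need |R(x)|<1, x<0.
x=-0.85: |R|=0.3668
R=1: x+3/10x²=0 ⇒ x=−10/3=-3.3333; min R=1−1/(4·3/10)=0.1667>−1
Confirm numerically:
  x=-3.226: |R|=0.89612 <1
  x=-3.131: |R|=0.80995 <1
  x=-2.918: |R|=0.63642 <1
  x=-2.142: |R|=0.23445 <1
  x=-3.505: |R|=1.18051 >1
  x=-3.401: |R|=1.06904 >1
Interval (-3.3333, 0).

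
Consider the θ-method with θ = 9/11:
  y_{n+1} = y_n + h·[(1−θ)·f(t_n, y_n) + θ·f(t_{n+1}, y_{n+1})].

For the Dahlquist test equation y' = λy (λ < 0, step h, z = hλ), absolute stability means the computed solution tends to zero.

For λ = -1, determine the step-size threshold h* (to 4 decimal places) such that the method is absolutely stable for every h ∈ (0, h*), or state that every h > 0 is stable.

unbounded; (−∞, 0). Any h>0 works for λ=-1.

With y'=λy (z=hλ):
  y_{n+1} = y_n + z·[2/11·y_n + 9/11·y_{n+1}] ⇒ (1 − 9/11z)y_{n+1} = (1 + 2/11z)y_n
  R(z) = (1 + 2/11z)/(1 − 9/11z).

Boundary: |R(x)|=1, x<0.
x=-0.61: |R|=0.5931
x=-2: |R|=0.2414
x=-10: |R|=0.0891
x=-100: |R|=0.2075
θ=9/11≥1/2 ⇒ |1+2/11x|<|1−9/11x| ∀x<0 ⇒ interval (−∞,0).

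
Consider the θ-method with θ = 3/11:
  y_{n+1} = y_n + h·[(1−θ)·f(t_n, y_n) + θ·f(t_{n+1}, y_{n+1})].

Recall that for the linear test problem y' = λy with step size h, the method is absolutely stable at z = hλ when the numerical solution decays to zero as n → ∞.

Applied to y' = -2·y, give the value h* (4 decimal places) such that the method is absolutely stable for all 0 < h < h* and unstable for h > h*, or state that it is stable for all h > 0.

(-4.4000,0); λ=-2 ⇒ h* = (22/5)/2 = 2.2000.

With y'=λy (z=hλ):
  y_{n+1} = y_n + z·[8/11·y_n + 3/11·y_{n+1}] ⇒ (1 − 3/11z)y_{n+1} = (1 + 8/11z)y_n
  ⇒ R(z) = (1 + 8/11z)/(1 − 3/11z).

Need |R(x)|<1, x<0.
x=-1.57: |R|=0.0993
R=−1: 1+8/11x = −1+3/11x ⇒ -5/11x=2 ⇒ x=2/(-5/11)=-4.4000
Confirm numerically:
  x=-4.157: |R|=0.94823 <1
  x=-3.167: |R|=0.69928 <1
  x=-2.412: |R|=0.45492 <1
  x=-1.815: |R|=0.21405 <1
  x=-4.988: |R|=1.11323 >1
  x=-4.763: |R|=1.07177 >1
  x=-4.453: |R|=1.01088 >1
Stable set (-4.4000, 0).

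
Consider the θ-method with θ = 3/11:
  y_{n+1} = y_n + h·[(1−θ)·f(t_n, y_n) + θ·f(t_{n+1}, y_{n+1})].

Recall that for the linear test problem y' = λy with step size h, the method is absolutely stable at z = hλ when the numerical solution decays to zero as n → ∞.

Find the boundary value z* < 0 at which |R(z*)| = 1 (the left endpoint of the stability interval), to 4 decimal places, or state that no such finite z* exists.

Set f=λy, z=hλ:
  y_{n+1} = y_n + z·[8/11·y_n + 3/11·y_{n+1}] ⇒ (1 − 3/11z)y_{n+1} = (1 + 8/11z)y_n
  ⇒ R(z) = (1 + 8/11z)/(1 − 3/11z).

Boundary: |R(x)|=1, x<0.
x=-0.69: |R|=0.4193
R=−1: 1+8/11x = −1+3/11x ⇒ -5/11x=2 ⇒ x=2/(-5/11)=-4.4000
Confirm numerically:
  x=-3.639: |R|=0.82639 <1
  x=-3.288: |R|=0.73351 <1
  x=-1.927: |R|=0.26315 <1
  x=-1.873: |R|=0.23973 <1
  x=-4.872: |R|=1.09213 >1
  x=-4.512: |R|=1.02282 >1
So |R|<1 on (-4.4000, 0).

z* = -4.4000.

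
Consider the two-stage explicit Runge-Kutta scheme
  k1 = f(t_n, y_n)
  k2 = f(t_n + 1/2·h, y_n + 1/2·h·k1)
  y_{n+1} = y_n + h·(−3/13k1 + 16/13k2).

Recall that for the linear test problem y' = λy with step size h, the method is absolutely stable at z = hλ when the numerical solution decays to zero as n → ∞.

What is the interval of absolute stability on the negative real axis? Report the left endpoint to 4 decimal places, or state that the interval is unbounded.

On y'=λy, z=hλ:
  k1=λy_n ⇒ h·k1=z·y_n;  k2=λ(1+1/2z)y_n ⇒ h·k2=z(1+1/2z)y_n
  y_{n+1}/y_n = 1 − 3/13z + 16/13z(1+1/2z) = 1 + z + 8/13z²
  Hence R(z) = 1 + z + 8/13z².

Need |R(x)|<1, x<0.
x=-1.17: |R|=0.6724
R=1: x+8/13x²=0 ⇒ x=−13/8=-1.6250; min R=1−1/(4·8/13)=0.5938>−1
Confirm numerically:
  x=-1.545: |R|=0.92394 <1
  x=-1.437: |R|=0.83375 <1
  x=-1.198: |R|=0.68520 <1
  x=-1.118: |R|=0.65118 <1
  x=-1.804: |R|=1.19872 >1
  x=-1.690: |R|=1.06760 >1
Interval (-1.6250, 0).

(-1.6250, 0).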